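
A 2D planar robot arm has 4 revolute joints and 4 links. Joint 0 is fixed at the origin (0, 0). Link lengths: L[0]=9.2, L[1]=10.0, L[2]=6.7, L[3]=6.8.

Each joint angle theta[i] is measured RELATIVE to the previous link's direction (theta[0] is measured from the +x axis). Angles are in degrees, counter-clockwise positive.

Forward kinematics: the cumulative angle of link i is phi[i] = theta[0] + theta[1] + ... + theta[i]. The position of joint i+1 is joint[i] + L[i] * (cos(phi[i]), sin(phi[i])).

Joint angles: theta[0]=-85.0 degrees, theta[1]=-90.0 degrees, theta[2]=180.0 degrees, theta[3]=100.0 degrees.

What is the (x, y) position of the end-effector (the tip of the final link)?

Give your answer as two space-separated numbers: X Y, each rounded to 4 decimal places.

Answer: -4.2456 -2.8843

Derivation:
joint[0] = (0.0000, 0.0000)  (base)
link 0: phi[0] = -85 = -85 deg
  cos(-85 deg) = 0.0872, sin(-85 deg) = -0.9962
  joint[1] = (0.0000, 0.0000) + 9.2 * (0.0872, -0.9962) = (0.0000 + 0.8018, 0.0000 + -9.1650) = (0.8018, -9.1650)
link 1: phi[1] = -85 + -90 = -175 deg
  cos(-175 deg) = -0.9962, sin(-175 deg) = -0.0872
  joint[2] = (0.8018, -9.1650) + 10 * (-0.9962, -0.0872) = (0.8018 + -9.9619, -9.1650 + -0.8716) = (-9.1601, -10.0365)
link 2: phi[2] = -85 + -90 + 180 = 5 deg
  cos(5 deg) = 0.9962, sin(5 deg) = 0.0872
  joint[3] = (-9.1601, -10.0365) + 6.7 * (0.9962, 0.0872) = (-9.1601 + 6.6745, -10.0365 + 0.5839) = (-2.4856, -9.4526)
link 3: phi[3] = -85 + -90 + 180 + 100 = 105 deg
  cos(105 deg) = -0.2588, sin(105 deg) = 0.9659
  joint[4] = (-2.4856, -9.4526) + 6.8 * (-0.2588, 0.9659) = (-2.4856 + -1.7600, -9.4526 + 6.5683) = (-4.2456, -2.8843)
End effector: (-4.2456, -2.8843)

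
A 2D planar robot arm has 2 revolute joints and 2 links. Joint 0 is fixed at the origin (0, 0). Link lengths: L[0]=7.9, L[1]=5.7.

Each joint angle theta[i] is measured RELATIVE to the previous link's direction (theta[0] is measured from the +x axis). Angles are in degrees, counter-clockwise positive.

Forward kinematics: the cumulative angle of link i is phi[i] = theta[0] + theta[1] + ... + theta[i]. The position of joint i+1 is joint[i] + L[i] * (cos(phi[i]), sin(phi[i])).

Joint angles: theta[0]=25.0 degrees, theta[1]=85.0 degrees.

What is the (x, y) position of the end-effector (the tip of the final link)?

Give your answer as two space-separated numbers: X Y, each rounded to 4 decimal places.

joint[0] = (0.0000, 0.0000)  (base)
link 0: phi[0] = 25 = 25 deg
  cos(25 deg) = 0.9063, sin(25 deg) = 0.4226
  joint[1] = (0.0000, 0.0000) + 7.9 * (0.9063, 0.4226) = (0.0000 + 7.1598, 0.0000 + 3.3387) = (7.1598, 3.3387)
link 1: phi[1] = 25 + 85 = 110 deg
  cos(110 deg) = -0.3420, sin(110 deg) = 0.9397
  joint[2] = (7.1598, 3.3387) + 5.7 * (-0.3420, 0.9397) = (7.1598 + -1.9495, 3.3387 + 5.3562) = (5.2103, 8.6949)
End effector: (5.2103, 8.6949)

Answer: 5.2103 8.6949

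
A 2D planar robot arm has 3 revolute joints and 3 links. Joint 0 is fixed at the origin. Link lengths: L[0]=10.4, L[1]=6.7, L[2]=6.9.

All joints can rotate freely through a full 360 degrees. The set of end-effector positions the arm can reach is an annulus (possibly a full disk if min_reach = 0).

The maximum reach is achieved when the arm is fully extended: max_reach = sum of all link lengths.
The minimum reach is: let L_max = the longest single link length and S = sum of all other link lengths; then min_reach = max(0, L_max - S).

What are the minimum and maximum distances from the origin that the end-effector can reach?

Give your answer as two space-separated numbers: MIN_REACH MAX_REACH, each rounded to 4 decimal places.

Link lengths: [10.4, 6.7, 6.9]
max_reach = 10.4 + 6.7 + 6.9 = 24
L_max = max([10.4, 6.7, 6.9]) = 10.4
S (sum of others) = 24 - 10.4 = 13.6
min_reach = max(0, 10.4 - 13.6) = max(0, -3.2) = 0

Answer: 0.0000 24.0000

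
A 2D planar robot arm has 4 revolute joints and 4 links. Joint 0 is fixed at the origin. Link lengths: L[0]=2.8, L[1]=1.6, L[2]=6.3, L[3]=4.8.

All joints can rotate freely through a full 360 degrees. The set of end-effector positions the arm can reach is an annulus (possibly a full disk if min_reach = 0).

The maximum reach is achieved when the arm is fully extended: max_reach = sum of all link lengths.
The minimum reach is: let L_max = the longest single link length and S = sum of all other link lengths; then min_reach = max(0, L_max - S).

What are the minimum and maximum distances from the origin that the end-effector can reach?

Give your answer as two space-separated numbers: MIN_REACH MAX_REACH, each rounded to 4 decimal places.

Link lengths: [2.8, 1.6, 6.3, 4.8]
max_reach = 2.8 + 1.6 + 6.3 + 4.8 = 15.5
L_max = max([2.8, 1.6, 6.3, 4.8]) = 6.3
S (sum of others) = 15.5 - 6.3 = 9.2
min_reach = max(0, 6.3 - 9.2) = max(0, -2.9) = 0

Answer: 0.0000 15.5000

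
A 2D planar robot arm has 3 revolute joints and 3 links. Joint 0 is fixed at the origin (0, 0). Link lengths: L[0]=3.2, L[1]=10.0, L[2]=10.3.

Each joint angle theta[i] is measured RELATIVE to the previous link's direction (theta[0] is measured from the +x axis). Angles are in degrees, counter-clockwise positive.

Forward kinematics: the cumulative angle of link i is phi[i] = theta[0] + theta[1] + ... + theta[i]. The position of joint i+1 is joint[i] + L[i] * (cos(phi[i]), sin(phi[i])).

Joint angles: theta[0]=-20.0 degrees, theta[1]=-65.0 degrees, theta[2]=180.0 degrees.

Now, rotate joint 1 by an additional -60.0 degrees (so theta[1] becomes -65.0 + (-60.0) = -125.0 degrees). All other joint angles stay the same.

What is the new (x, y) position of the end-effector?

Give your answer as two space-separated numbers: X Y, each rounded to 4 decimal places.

Answer: 3.2528 -0.9224

Derivation:
joint[0] = (0.0000, 0.0000)  (base)
link 0: phi[0] = -20 = -20 deg
  cos(-20 deg) = 0.9397, sin(-20 deg) = -0.3420
  joint[1] = (0.0000, 0.0000) + 3.2 * (0.9397, -0.3420) = (0.0000 + 3.0070, 0.0000 + -1.0945) = (3.0070, -1.0945)
link 1: phi[1] = -20 + -125 = -145 deg
  cos(-145 deg) = -0.8192, sin(-145 deg) = -0.5736
  joint[2] = (3.0070, -1.0945) + 10 * (-0.8192, -0.5736) = (3.0070 + -8.1915, -1.0945 + -5.7358) = (-5.1845, -6.8302)
link 2: phi[2] = -20 + -125 + 180 = 35 deg
  cos(35 deg) = 0.8192, sin(35 deg) = 0.5736
  joint[3] = (-5.1845, -6.8302) + 10.3 * (0.8192, 0.5736) = (-5.1845 + 8.4373, -6.8302 + 5.9078) = (3.2528, -0.9224)
End effector: (3.2528, -0.9224)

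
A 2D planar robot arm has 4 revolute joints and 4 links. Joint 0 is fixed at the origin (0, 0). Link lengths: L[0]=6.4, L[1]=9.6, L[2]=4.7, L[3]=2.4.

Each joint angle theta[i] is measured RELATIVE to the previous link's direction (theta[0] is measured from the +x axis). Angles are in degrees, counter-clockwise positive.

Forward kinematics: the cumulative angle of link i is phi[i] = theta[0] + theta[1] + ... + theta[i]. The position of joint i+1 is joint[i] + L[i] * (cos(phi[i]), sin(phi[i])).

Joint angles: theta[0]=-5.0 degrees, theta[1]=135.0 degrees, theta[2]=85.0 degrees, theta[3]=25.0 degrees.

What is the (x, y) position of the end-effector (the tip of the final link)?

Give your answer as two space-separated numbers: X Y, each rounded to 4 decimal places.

joint[0] = (0.0000, 0.0000)  (base)
link 0: phi[0] = -5 = -5 deg
  cos(-5 deg) = 0.9962, sin(-5 deg) = -0.0872
  joint[1] = (0.0000, 0.0000) + 6.4 * (0.9962, -0.0872) = (0.0000 + 6.3756, 0.0000 + -0.5578) = (6.3756, -0.5578)
link 1: phi[1] = -5 + 135 = 130 deg
  cos(130 deg) = -0.6428, sin(130 deg) = 0.7660
  joint[2] = (6.3756, -0.5578) + 9.6 * (-0.6428, 0.7660) = (6.3756 + -6.1708, -0.5578 + 7.3540) = (0.2049, 6.7962)
link 2: phi[2] = -5 + 135 + 85 = 215 deg
  cos(215 deg) = -0.8192, sin(215 deg) = -0.5736
  joint[3] = (0.2049, 6.7962) + 4.7 * (-0.8192, -0.5736) = (0.2049 + -3.8500, 6.7962 + -2.6958) = (-3.6451, 4.1004)
link 3: phi[3] = -5 + 135 + 85 + 25 = 240 deg
  cos(240 deg) = -0.5000, sin(240 deg) = -0.8660
  joint[4] = (-3.6451, 4.1004) + 2.4 * (-0.5000, -0.8660) = (-3.6451 + -1.2000, 4.1004 + -2.0785) = (-4.8451, 2.0220)
End effector: (-4.8451, 2.0220)

Answer: -4.8451 2.0220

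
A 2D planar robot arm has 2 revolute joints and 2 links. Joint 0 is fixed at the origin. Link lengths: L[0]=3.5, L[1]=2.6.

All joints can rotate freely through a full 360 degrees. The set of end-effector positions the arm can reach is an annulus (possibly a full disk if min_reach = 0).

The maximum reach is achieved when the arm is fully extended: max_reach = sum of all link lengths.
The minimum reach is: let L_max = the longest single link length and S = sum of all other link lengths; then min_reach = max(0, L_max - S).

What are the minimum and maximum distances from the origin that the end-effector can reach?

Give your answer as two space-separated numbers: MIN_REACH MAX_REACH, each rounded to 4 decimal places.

Answer: 0.9000 6.1000

Derivation:
Link lengths: [3.5, 2.6]
max_reach = 3.5 + 2.6 = 6.1
L_max = max([3.5, 2.6]) = 3.5
S (sum of others) = 6.1 - 3.5 = 2.6
min_reach = max(0, 3.5 - 2.6) = max(0, 0.9) = 0.9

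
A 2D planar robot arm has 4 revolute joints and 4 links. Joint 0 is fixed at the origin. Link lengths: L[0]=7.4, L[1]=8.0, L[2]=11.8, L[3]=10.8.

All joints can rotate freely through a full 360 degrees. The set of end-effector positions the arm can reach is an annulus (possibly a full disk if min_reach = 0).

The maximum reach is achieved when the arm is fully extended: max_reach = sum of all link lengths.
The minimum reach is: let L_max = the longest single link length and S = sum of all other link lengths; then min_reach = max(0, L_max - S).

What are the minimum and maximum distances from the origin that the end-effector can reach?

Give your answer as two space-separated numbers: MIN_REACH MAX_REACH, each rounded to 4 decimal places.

Answer: 0.0000 38.0000

Derivation:
Link lengths: [7.4, 8.0, 11.8, 10.8]
max_reach = 7.4 + 8 + 11.8 + 10.8 = 38
L_max = max([7.4, 8.0, 11.8, 10.8]) = 11.8
S (sum of others) = 38 - 11.8 = 26.2
min_reach = max(0, 11.8 - 26.2) = max(0, -14.4) = 0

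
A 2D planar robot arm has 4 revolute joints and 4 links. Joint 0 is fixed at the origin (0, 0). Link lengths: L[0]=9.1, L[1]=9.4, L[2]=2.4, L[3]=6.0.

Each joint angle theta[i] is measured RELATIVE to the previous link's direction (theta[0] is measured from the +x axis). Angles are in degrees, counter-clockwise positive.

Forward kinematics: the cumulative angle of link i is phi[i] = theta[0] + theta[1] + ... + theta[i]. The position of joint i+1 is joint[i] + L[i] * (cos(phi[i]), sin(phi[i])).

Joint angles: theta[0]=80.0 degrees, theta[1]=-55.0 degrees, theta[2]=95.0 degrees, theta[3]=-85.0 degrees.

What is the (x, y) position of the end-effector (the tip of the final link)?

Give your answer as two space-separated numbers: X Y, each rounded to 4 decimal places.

Answer: 13.8144 18.4543

Derivation:
joint[0] = (0.0000, 0.0000)  (base)
link 0: phi[0] = 80 = 80 deg
  cos(80 deg) = 0.1736, sin(80 deg) = 0.9848
  joint[1] = (0.0000, 0.0000) + 9.1 * (0.1736, 0.9848) = (0.0000 + 1.5802, 0.0000 + 8.9618) = (1.5802, 8.9618)
link 1: phi[1] = 80 + -55 = 25 deg
  cos(25 deg) = 0.9063, sin(25 deg) = 0.4226
  joint[2] = (1.5802, 8.9618) + 9.4 * (0.9063, 0.4226) = (1.5802 + 8.5193, 8.9618 + 3.9726) = (10.0995, 12.9344)
link 2: phi[2] = 80 + -55 + 95 = 120 deg
  cos(120 deg) = -0.5000, sin(120 deg) = 0.8660
  joint[3] = (10.0995, 12.9344) + 2.4 * (-0.5000, 0.8660) = (10.0995 + -1.2000, 12.9344 + 2.0785) = (8.8995, 15.0128)
link 3: phi[3] = 80 + -55 + 95 + -85 = 35 deg
  cos(35 deg) = 0.8192, sin(35 deg) = 0.5736
  joint[4] = (8.8995, 15.0128) + 6 * (0.8192, 0.5736) = (8.8995 + 4.9149, 15.0128 + 3.4415) = (13.8144, 18.4543)
End effector: (13.8144, 18.4543)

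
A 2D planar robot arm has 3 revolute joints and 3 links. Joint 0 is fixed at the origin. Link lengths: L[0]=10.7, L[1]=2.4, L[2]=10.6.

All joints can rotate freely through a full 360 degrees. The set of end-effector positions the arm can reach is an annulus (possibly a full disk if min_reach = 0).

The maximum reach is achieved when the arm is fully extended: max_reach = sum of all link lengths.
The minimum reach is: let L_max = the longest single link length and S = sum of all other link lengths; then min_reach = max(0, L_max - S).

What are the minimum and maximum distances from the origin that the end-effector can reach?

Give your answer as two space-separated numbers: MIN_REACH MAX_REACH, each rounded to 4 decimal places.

Answer: 0.0000 23.7000

Derivation:
Link lengths: [10.7, 2.4, 10.6]
max_reach = 10.7 + 2.4 + 10.6 = 23.7
L_max = max([10.7, 2.4, 10.6]) = 10.7
S (sum of others) = 23.7 - 10.7 = 13
min_reach = max(0, 10.7 - 13) = max(0, -2.3) = 0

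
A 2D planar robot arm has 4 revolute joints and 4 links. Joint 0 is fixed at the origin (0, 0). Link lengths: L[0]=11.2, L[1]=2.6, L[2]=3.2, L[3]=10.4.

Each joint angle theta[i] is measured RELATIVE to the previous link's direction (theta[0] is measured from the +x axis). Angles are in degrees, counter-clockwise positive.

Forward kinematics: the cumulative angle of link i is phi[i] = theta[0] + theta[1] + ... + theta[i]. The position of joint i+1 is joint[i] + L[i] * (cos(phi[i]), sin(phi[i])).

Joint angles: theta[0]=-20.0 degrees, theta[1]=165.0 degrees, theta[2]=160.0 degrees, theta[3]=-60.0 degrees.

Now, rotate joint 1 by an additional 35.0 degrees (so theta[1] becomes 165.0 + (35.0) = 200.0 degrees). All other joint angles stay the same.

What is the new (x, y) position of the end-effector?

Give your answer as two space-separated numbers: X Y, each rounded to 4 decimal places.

Answer: 12.7375 -15.1671

Derivation:
joint[0] = (0.0000, 0.0000)  (base)
link 0: phi[0] = -20 = -20 deg
  cos(-20 deg) = 0.9397, sin(-20 deg) = -0.3420
  joint[1] = (0.0000, 0.0000) + 11.2 * (0.9397, -0.3420) = (0.0000 + 10.5246, 0.0000 + -3.8306) = (10.5246, -3.8306)
link 1: phi[1] = -20 + 200 = 180 deg
  cos(180 deg) = -1.0000, sin(180 deg) = 0.0000
  joint[2] = (10.5246, -3.8306) + 2.6 * (-1.0000, 0.0000) = (10.5246 + -2.6000, -3.8306 + 0.0000) = (7.9246, -3.8306)
link 2: phi[2] = -20 + 200 + 160 = 340 deg
  cos(340 deg) = 0.9397, sin(340 deg) = -0.3420
  joint[3] = (7.9246, -3.8306) + 3.2 * (0.9397, -0.3420) = (7.9246 + 3.0070, -3.8306 + -1.0945) = (10.9316, -4.9251)
link 3: phi[3] = -20 + 200 + 160 + -60 = 280 deg
  cos(280 deg) = 0.1736, sin(280 deg) = -0.9848
  joint[4] = (10.9316, -4.9251) + 10.4 * (0.1736, -0.9848) = (10.9316 + 1.8059, -4.9251 + -10.2420) = (12.7375, -15.1671)
End effector: (12.7375, -15.1671)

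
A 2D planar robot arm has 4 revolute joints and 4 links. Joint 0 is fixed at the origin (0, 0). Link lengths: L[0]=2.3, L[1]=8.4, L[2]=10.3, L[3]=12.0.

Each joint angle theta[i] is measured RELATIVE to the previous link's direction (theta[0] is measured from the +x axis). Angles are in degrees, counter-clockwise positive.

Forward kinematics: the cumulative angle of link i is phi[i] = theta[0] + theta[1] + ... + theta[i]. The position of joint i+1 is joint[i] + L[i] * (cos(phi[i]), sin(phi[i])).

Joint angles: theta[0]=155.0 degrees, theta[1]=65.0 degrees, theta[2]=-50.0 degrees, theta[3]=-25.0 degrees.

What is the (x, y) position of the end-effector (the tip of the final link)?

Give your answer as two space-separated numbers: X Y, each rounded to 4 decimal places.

joint[0] = (0.0000, 0.0000)  (base)
link 0: phi[0] = 155 = 155 deg
  cos(155 deg) = -0.9063, sin(155 deg) = 0.4226
  joint[1] = (0.0000, 0.0000) + 2.3 * (-0.9063, 0.4226) = (0.0000 + -2.0845, 0.0000 + 0.9720) = (-2.0845, 0.9720)
link 1: phi[1] = 155 + 65 = 220 deg
  cos(220 deg) = -0.7660, sin(220 deg) = -0.6428
  joint[2] = (-2.0845, 0.9720) + 8.4 * (-0.7660, -0.6428) = (-2.0845 + -6.4348, 0.9720 + -5.3994) = (-8.5193, -4.4274)
link 2: phi[2] = 155 + 65 + -50 = 170 deg
  cos(170 deg) = -0.9848, sin(170 deg) = 0.1736
  joint[3] = (-8.5193, -4.4274) + 10.3 * (-0.9848, 0.1736) = (-8.5193 + -10.1435, -4.4274 + 1.7886) = (-18.6628, -2.6388)
link 3: phi[3] = 155 + 65 + -50 + -25 = 145 deg
  cos(145 deg) = -0.8192, sin(145 deg) = 0.5736
  joint[4] = (-18.6628, -2.6388) + 12 * (-0.8192, 0.5736) = (-18.6628 + -9.8298, -2.6388 + 6.8829) = (-28.4926, 4.2441)
End effector: (-28.4926, 4.2441)

Answer: -28.4926 4.2441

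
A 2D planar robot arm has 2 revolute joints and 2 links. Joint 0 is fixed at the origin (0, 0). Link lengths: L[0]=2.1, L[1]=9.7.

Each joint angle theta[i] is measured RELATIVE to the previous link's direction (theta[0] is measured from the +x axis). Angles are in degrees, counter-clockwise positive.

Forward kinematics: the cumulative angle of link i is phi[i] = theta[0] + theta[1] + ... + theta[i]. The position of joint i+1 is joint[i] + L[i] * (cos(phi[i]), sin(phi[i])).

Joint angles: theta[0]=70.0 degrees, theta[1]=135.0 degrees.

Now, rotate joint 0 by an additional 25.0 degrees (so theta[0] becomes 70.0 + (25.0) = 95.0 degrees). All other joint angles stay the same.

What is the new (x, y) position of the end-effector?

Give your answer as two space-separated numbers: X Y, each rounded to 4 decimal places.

Answer: -6.4181 -5.3386

Derivation:
joint[0] = (0.0000, 0.0000)  (base)
link 0: phi[0] = 95 = 95 deg
  cos(95 deg) = -0.0872, sin(95 deg) = 0.9962
  joint[1] = (0.0000, 0.0000) + 2.1 * (-0.0872, 0.9962) = (0.0000 + -0.1830, 0.0000 + 2.0920) = (-0.1830, 2.0920)
link 1: phi[1] = 95 + 135 = 230 deg
  cos(230 deg) = -0.6428, sin(230 deg) = -0.7660
  joint[2] = (-0.1830, 2.0920) + 9.7 * (-0.6428, -0.7660) = (-0.1830 + -6.2350, 2.0920 + -7.4306) = (-6.4181, -5.3386)
End effector: (-6.4181, -5.3386)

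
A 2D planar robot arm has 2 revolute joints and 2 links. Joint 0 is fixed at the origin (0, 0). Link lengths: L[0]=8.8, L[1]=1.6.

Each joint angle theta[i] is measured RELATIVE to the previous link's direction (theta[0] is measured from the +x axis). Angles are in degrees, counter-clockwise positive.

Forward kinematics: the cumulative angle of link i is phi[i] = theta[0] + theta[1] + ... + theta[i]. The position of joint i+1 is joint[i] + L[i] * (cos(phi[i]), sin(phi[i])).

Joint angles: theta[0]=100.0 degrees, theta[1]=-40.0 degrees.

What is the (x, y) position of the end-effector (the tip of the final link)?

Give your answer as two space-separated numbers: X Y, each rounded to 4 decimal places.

Answer: -0.7281 10.0519

Derivation:
joint[0] = (0.0000, 0.0000)  (base)
link 0: phi[0] = 100 = 100 deg
  cos(100 deg) = -0.1736, sin(100 deg) = 0.9848
  joint[1] = (0.0000, 0.0000) + 8.8 * (-0.1736, 0.9848) = (0.0000 + -1.5281, 0.0000 + 8.6663) = (-1.5281, 8.6663)
link 1: phi[1] = 100 + -40 = 60 deg
  cos(60 deg) = 0.5000, sin(60 deg) = 0.8660
  joint[2] = (-1.5281, 8.6663) + 1.6 * (0.5000, 0.8660) = (-1.5281 + 0.8000, 8.6663 + 1.3856) = (-0.7281, 10.0519)
End effector: (-0.7281, 10.0519)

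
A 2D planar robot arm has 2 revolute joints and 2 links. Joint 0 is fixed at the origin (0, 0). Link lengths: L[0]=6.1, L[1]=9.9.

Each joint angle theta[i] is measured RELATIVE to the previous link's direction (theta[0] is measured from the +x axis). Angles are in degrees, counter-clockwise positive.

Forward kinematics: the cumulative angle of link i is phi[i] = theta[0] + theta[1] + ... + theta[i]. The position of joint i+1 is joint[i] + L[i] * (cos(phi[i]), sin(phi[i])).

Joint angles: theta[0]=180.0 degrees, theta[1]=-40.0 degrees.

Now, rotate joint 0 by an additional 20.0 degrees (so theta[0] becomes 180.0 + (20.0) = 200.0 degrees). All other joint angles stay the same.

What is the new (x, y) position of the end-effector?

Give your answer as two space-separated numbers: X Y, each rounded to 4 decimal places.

joint[0] = (0.0000, 0.0000)  (base)
link 0: phi[0] = 200 = 200 deg
  cos(200 deg) = -0.9397, sin(200 deg) = -0.3420
  joint[1] = (0.0000, 0.0000) + 6.1 * (-0.9397, -0.3420) = (0.0000 + -5.7321, 0.0000 + -2.0863) = (-5.7321, -2.0863)
link 1: phi[1] = 200 + -40 = 160 deg
  cos(160 deg) = -0.9397, sin(160 deg) = 0.3420
  joint[2] = (-5.7321, -2.0863) + 9.9 * (-0.9397, 0.3420) = (-5.7321 + -9.3030, -2.0863 + 3.3860) = (-15.0351, 1.2997)
End effector: (-15.0351, 1.2997)

Answer: -15.0351 1.2997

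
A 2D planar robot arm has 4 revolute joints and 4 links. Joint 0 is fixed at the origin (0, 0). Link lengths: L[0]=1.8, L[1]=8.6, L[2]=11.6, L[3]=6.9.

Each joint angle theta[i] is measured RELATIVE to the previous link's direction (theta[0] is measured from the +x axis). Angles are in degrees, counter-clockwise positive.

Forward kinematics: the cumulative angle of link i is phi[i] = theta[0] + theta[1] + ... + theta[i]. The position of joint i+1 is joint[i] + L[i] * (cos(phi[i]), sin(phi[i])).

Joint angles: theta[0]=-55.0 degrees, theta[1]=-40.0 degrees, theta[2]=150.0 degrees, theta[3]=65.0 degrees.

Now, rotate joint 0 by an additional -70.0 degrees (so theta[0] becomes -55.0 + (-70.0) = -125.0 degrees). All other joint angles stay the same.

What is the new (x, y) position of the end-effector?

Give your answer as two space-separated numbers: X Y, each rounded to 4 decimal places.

joint[0] = (0.0000, 0.0000)  (base)
link 0: phi[0] = -125 = -125 deg
  cos(-125 deg) = -0.5736, sin(-125 deg) = -0.8192
  joint[1] = (0.0000, 0.0000) + 1.8 * (-0.5736, -0.8192) = (0.0000 + -1.0324, 0.0000 + -1.4745) = (-1.0324, -1.4745)
link 1: phi[1] = -125 + -40 = -165 deg
  cos(-165 deg) = -0.9659, sin(-165 deg) = -0.2588
  joint[2] = (-1.0324, -1.4745) + 8.6 * (-0.9659, -0.2588) = (-1.0324 + -8.3070, -1.4745 + -2.2258) = (-9.3394, -3.7003)
link 2: phi[2] = -125 + -40 + 150 = -15 deg
  cos(-15 deg) = 0.9659, sin(-15 deg) = -0.2588
  joint[3] = (-9.3394, -3.7003) + 11.6 * (0.9659, -0.2588) = (-9.3394 + 11.2047, -3.7003 + -3.0023) = (1.8653, -6.7026)
link 3: phi[3] = -125 + -40 + 150 + 65 = 50 deg
  cos(50 deg) = 0.6428, sin(50 deg) = 0.7660
  joint[4] = (1.8653, -6.7026) + 6.9 * (0.6428, 0.7660) = (1.8653 + 4.4352, -6.7026 + 5.2857) = (6.3006, -1.4169)
End effector: (6.3006, -1.4169)

Answer: 6.3006 -1.4169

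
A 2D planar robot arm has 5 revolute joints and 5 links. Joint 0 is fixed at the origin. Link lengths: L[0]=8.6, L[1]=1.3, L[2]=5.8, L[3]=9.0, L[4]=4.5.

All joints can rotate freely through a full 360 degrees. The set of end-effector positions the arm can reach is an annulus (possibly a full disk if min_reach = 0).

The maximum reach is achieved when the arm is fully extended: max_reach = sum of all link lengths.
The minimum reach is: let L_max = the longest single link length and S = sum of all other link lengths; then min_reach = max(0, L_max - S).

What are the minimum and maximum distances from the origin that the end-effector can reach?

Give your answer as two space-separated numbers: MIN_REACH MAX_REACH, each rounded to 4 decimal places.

Answer: 0.0000 29.2000

Derivation:
Link lengths: [8.6, 1.3, 5.8, 9.0, 4.5]
max_reach = 8.6 + 1.3 + 5.8 + 9 + 4.5 = 29.2
L_max = max([8.6, 1.3, 5.8, 9.0, 4.5]) = 9
S (sum of others) = 29.2 - 9 = 20.2
min_reach = max(0, 9 - 20.2) = max(0, -11.2) = 0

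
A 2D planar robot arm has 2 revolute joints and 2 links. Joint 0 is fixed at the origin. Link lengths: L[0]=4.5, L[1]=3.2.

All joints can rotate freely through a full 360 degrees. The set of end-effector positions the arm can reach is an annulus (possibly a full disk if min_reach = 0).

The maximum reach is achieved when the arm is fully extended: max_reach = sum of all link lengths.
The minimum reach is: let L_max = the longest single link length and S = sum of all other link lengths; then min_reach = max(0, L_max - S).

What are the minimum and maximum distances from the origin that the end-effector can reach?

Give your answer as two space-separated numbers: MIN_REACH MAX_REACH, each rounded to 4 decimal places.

Answer: 1.3000 7.7000

Derivation:
Link lengths: [4.5, 3.2]
max_reach = 4.5 + 3.2 = 7.7
L_max = max([4.5, 3.2]) = 4.5
S (sum of others) = 7.7 - 4.5 = 3.2
min_reach = max(0, 4.5 - 3.2) = max(0, 1.3) = 1.3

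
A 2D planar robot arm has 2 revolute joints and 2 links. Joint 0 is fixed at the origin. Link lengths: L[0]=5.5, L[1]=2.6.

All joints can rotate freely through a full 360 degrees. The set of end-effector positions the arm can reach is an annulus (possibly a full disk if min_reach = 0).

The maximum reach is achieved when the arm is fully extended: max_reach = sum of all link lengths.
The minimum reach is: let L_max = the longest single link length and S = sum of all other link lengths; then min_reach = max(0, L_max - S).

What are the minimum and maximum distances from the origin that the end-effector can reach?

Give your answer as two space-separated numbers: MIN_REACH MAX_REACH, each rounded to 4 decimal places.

Answer: 2.9000 8.1000

Derivation:
Link lengths: [5.5, 2.6]
max_reach = 5.5 + 2.6 = 8.1
L_max = max([5.5, 2.6]) = 5.5
S (sum of others) = 8.1 - 5.5 = 2.6
min_reach = max(0, 5.5 - 2.6) = max(0, 2.9) = 2.9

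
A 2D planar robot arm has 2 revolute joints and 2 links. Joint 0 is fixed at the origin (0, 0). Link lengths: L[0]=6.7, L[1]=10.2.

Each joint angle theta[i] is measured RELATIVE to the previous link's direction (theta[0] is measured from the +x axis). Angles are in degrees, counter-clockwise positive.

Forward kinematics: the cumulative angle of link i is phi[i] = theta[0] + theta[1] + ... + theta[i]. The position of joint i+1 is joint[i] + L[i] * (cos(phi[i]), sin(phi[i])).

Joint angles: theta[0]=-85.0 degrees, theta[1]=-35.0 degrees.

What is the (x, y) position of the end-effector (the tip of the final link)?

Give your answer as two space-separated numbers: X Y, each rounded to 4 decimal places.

Answer: -4.5161 -15.5080

Derivation:
joint[0] = (0.0000, 0.0000)  (base)
link 0: phi[0] = -85 = -85 deg
  cos(-85 deg) = 0.0872, sin(-85 deg) = -0.9962
  joint[1] = (0.0000, 0.0000) + 6.7 * (0.0872, -0.9962) = (0.0000 + 0.5839, 0.0000 + -6.6745) = (0.5839, -6.6745)
link 1: phi[1] = -85 + -35 = -120 deg
  cos(-120 deg) = -0.5000, sin(-120 deg) = -0.8660
  joint[2] = (0.5839, -6.6745) + 10.2 * (-0.5000, -0.8660) = (0.5839 + -5.1000, -6.6745 + -8.8335) = (-4.5161, -15.5080)
End effector: (-4.5161, -15.5080)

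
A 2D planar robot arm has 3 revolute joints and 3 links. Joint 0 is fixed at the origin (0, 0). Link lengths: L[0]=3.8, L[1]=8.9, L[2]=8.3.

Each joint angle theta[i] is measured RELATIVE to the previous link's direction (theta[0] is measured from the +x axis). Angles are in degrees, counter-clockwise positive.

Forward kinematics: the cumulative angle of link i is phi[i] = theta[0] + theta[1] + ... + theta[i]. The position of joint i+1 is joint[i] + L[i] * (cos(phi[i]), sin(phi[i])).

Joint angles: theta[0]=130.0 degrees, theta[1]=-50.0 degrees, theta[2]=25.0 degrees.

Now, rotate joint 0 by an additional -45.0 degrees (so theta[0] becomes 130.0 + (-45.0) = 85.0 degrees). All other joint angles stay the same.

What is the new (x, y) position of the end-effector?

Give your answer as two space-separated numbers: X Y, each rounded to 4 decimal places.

joint[0] = (0.0000, 0.0000)  (base)
link 0: phi[0] = 85 = 85 deg
  cos(85 deg) = 0.0872, sin(85 deg) = 0.9962
  joint[1] = (0.0000, 0.0000) + 3.8 * (0.0872, 0.9962) = (0.0000 + 0.3312, 0.0000 + 3.7855) = (0.3312, 3.7855)
link 1: phi[1] = 85 + -50 = 35 deg
  cos(35 deg) = 0.8192, sin(35 deg) = 0.5736
  joint[2] = (0.3312, 3.7855) + 8.9 * (0.8192, 0.5736) = (0.3312 + 7.2905, 3.7855 + 5.1048) = (7.6216, 8.8904)
link 2: phi[2] = 85 + -50 + 25 = 60 deg
  cos(60 deg) = 0.5000, sin(60 deg) = 0.8660
  joint[3] = (7.6216, 8.8904) + 8.3 * (0.5000, 0.8660) = (7.6216 + 4.1500, 8.8904 + 7.1880) = (11.7716, 16.0784)
End effector: (11.7716, 16.0784)

Answer: 11.7716 16.0784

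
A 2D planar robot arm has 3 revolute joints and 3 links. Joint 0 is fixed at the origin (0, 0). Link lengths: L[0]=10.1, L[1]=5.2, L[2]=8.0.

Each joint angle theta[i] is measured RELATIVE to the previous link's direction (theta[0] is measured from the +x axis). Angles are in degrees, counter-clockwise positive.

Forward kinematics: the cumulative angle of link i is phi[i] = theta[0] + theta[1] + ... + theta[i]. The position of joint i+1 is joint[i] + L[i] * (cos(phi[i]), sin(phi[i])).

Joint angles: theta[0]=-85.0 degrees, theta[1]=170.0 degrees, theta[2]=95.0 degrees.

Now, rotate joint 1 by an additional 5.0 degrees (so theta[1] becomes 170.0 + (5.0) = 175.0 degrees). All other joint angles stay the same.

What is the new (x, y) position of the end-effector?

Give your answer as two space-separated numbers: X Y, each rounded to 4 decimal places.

joint[0] = (0.0000, 0.0000)  (base)
link 0: phi[0] = -85 = -85 deg
  cos(-85 deg) = 0.0872, sin(-85 deg) = -0.9962
  joint[1] = (0.0000, 0.0000) + 10.1 * (0.0872, -0.9962) = (0.0000 + 0.8803, 0.0000 + -10.0616) = (0.8803, -10.0616)
link 1: phi[1] = -85 + 175 = 90 deg
  cos(90 deg) = 0.0000, sin(90 deg) = 1.0000
  joint[2] = (0.8803, -10.0616) + 5.2 * (0.0000, 1.0000) = (0.8803 + 0.0000, -10.0616 + 5.2000) = (0.8803, -4.8616)
link 2: phi[2] = -85 + 175 + 95 = 185 deg
  cos(185 deg) = -0.9962, sin(185 deg) = -0.0872
  joint[3] = (0.8803, -4.8616) + 8 * (-0.9962, -0.0872) = (0.8803 + -7.9696, -4.8616 + -0.6972) = (-7.0893, -5.5588)
End effector: (-7.0893, -5.5588)

Answer: -7.0893 -5.5588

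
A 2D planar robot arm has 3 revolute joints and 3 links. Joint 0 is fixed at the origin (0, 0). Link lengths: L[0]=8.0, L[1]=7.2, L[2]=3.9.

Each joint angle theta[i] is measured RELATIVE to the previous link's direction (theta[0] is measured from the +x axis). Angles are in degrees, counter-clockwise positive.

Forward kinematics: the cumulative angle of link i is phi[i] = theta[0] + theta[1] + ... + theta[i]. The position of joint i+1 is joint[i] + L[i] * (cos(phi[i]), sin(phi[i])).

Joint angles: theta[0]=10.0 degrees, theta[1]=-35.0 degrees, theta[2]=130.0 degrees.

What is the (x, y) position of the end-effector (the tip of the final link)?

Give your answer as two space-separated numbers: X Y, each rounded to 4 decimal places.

joint[0] = (0.0000, 0.0000)  (base)
link 0: phi[0] = 10 = 10 deg
  cos(10 deg) = 0.9848, sin(10 deg) = 0.1736
  joint[1] = (0.0000, 0.0000) + 8 * (0.9848, 0.1736) = (0.0000 + 7.8785, 0.0000 + 1.3892) = (7.8785, 1.3892)
link 1: phi[1] = 10 + -35 = -25 deg
  cos(-25 deg) = 0.9063, sin(-25 deg) = -0.4226
  joint[2] = (7.8785, 1.3892) + 7.2 * (0.9063, -0.4226) = (7.8785 + 6.5254, 1.3892 + -3.0429) = (14.4039, -1.6537)
link 2: phi[2] = 10 + -35 + 130 = 105 deg
  cos(105 deg) = -0.2588, sin(105 deg) = 0.9659
  joint[3] = (14.4039, -1.6537) + 3.9 * (-0.2588, 0.9659) = (14.4039 + -1.0094, -1.6537 + 3.7671) = (13.3945, 2.1134)
End effector: (13.3945, 2.1134)

Answer: 13.3945 2.1134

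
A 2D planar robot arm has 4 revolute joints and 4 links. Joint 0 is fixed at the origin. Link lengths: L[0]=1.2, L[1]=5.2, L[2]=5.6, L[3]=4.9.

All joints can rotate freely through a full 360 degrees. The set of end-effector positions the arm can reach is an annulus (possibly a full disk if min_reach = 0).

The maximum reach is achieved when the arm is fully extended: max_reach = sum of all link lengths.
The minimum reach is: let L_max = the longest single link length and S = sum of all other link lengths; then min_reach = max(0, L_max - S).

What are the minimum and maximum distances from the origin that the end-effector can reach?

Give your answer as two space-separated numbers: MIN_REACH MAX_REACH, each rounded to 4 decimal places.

Link lengths: [1.2, 5.2, 5.6, 4.9]
max_reach = 1.2 + 5.2 + 5.6 + 4.9 = 16.9
L_max = max([1.2, 5.2, 5.6, 4.9]) = 5.6
S (sum of others) = 16.9 - 5.6 = 11.3
min_reach = max(0, 5.6 - 11.3) = max(0, -5.7) = 0

Answer: 0.0000 16.9000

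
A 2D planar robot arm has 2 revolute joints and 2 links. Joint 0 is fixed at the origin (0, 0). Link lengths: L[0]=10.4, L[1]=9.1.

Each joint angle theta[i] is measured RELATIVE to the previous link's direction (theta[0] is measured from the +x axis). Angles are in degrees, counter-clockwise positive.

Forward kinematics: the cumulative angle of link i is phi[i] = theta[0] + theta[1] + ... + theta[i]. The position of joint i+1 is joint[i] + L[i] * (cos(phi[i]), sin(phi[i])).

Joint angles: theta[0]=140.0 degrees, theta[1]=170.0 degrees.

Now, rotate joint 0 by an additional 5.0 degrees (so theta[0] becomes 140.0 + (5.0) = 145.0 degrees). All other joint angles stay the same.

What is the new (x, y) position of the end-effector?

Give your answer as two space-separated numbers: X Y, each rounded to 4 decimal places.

joint[0] = (0.0000, 0.0000)  (base)
link 0: phi[0] = 145 = 145 deg
  cos(145 deg) = -0.8192, sin(145 deg) = 0.5736
  joint[1] = (0.0000, 0.0000) + 10.4 * (-0.8192, 0.5736) = (0.0000 + -8.5192, 0.0000 + 5.9652) = (-8.5192, 5.9652)
link 1: phi[1] = 145 + 170 = 315 deg
  cos(315 deg) = 0.7071, sin(315 deg) = -0.7071
  joint[2] = (-8.5192, 5.9652) + 9.1 * (0.7071, -0.7071) = (-8.5192 + 6.4347, 5.9652 + -6.4347) = (-2.0845, -0.4695)
End effector: (-2.0845, -0.4695)

Answer: -2.0845 -0.4695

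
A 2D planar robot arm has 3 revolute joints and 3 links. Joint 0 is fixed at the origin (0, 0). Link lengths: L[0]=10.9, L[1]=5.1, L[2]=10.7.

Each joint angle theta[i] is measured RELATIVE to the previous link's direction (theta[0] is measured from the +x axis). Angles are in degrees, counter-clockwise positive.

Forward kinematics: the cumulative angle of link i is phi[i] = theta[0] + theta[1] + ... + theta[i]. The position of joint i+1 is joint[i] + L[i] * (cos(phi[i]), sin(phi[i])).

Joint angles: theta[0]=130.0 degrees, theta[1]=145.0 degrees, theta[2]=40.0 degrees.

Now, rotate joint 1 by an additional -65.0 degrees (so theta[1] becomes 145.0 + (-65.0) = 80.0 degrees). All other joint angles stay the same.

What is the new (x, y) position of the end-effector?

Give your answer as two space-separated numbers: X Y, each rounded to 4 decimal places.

Answer: -15.0827 -4.2548

Derivation:
joint[0] = (0.0000, 0.0000)  (base)
link 0: phi[0] = 130 = 130 deg
  cos(130 deg) = -0.6428, sin(130 deg) = 0.7660
  joint[1] = (0.0000, 0.0000) + 10.9 * (-0.6428, 0.7660) = (0.0000 + -7.0064, 0.0000 + 8.3499) = (-7.0064, 8.3499)
link 1: phi[1] = 130 + 80 = 210 deg
  cos(210 deg) = -0.8660, sin(210 deg) = -0.5000
  joint[2] = (-7.0064, 8.3499) + 5.1 * (-0.8660, -0.5000) = (-7.0064 + -4.4167, 8.3499 + -2.5500) = (-11.4231, 5.7999)
link 2: phi[2] = 130 + 80 + 40 = 250 deg
  cos(250 deg) = -0.3420, sin(250 deg) = -0.9397
  joint[3] = (-11.4231, 5.7999) + 10.7 * (-0.3420, -0.9397) = (-11.4231 + -3.6596, 5.7999 + -10.0547) = (-15.0827, -4.2548)
End effector: (-15.0827, -4.2548)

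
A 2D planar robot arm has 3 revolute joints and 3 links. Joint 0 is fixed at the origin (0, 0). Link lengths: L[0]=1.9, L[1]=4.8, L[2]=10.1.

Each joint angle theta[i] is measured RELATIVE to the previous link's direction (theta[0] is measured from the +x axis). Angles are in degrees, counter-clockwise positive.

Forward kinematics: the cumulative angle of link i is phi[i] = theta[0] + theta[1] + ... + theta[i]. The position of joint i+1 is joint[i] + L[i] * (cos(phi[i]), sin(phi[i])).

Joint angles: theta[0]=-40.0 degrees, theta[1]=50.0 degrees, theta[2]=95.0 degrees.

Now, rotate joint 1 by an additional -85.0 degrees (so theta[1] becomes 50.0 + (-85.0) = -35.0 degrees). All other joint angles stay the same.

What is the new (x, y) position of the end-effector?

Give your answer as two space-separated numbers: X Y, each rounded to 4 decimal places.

Answer: 12.1887 -2.4033

Derivation:
joint[0] = (0.0000, 0.0000)  (base)
link 0: phi[0] = -40 = -40 deg
  cos(-40 deg) = 0.7660, sin(-40 deg) = -0.6428
  joint[1] = (0.0000, 0.0000) + 1.9 * (0.7660, -0.6428) = (0.0000 + 1.4555, 0.0000 + -1.2213) = (1.4555, -1.2213)
link 1: phi[1] = -40 + -35 = -75 deg
  cos(-75 deg) = 0.2588, sin(-75 deg) = -0.9659
  joint[2] = (1.4555, -1.2213) + 4.8 * (0.2588, -0.9659) = (1.4555 + 1.2423, -1.2213 + -4.6364) = (2.6978, -5.8577)
link 2: phi[2] = -40 + -35 + 95 = 20 deg
  cos(20 deg) = 0.9397, sin(20 deg) = 0.3420
  joint[3] = (2.6978, -5.8577) + 10.1 * (0.9397, 0.3420) = (2.6978 + 9.4909, -5.8577 + 3.4544) = (12.1887, -2.4033)
End effector: (12.1887, -2.4033)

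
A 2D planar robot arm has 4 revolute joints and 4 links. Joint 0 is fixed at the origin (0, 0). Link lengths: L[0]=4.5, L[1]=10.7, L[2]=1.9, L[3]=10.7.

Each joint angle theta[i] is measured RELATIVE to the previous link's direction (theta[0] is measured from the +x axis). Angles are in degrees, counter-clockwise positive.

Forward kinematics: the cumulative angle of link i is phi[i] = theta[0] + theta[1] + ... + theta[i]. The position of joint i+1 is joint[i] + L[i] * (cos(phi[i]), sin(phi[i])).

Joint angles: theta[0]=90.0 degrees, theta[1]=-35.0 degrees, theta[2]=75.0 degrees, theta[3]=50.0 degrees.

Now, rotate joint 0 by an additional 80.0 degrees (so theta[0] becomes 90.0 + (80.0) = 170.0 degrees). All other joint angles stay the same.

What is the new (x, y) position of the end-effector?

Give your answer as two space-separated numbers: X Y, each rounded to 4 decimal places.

Answer: -15.5012 -3.1400

Derivation:
joint[0] = (0.0000, 0.0000)  (base)
link 0: phi[0] = 170 = 170 deg
  cos(170 deg) = -0.9848, sin(170 deg) = 0.1736
  joint[1] = (0.0000, 0.0000) + 4.5 * (-0.9848, 0.1736) = (0.0000 + -4.4316, 0.0000 + 0.7814) = (-4.4316, 0.7814)
link 1: phi[1] = 170 + -35 = 135 deg
  cos(135 deg) = -0.7071, sin(135 deg) = 0.7071
  joint[2] = (-4.4316, 0.7814) + 10.7 * (-0.7071, 0.7071) = (-4.4316 + -7.5660, 0.7814 + 7.5660) = (-11.9977, 8.3475)
link 2: phi[2] = 170 + -35 + 75 = 210 deg
  cos(210 deg) = -0.8660, sin(210 deg) = -0.5000
  joint[3] = (-11.9977, 8.3475) + 1.9 * (-0.8660, -0.5000) = (-11.9977 + -1.6454, 8.3475 + -0.9500) = (-13.6431, 7.3975)
link 3: phi[3] = 170 + -35 + 75 + 50 = 260 deg
  cos(260 deg) = -0.1736, sin(260 deg) = -0.9848
  joint[4] = (-13.6431, 7.3975) + 10.7 * (-0.1736, -0.9848) = (-13.6431 + -1.8580, 7.3975 + -10.5374) = (-15.5012, -3.1400)
End effector: (-15.5012, -3.1400)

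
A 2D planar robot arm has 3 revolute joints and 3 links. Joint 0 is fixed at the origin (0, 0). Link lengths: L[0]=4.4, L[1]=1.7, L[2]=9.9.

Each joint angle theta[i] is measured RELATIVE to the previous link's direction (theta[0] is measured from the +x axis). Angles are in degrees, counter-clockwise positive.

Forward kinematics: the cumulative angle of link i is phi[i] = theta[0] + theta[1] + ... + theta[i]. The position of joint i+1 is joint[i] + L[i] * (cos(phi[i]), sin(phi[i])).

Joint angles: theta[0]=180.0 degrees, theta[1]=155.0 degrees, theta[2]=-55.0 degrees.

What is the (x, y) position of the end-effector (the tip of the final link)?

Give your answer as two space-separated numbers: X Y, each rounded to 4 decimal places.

joint[0] = (0.0000, 0.0000)  (base)
link 0: phi[0] = 180 = 180 deg
  cos(180 deg) = -1.0000, sin(180 deg) = 0.0000
  joint[1] = (0.0000, 0.0000) + 4.4 * (-1.0000, 0.0000) = (0.0000 + -4.4000, 0.0000 + 0.0000) = (-4.4000, 0.0000)
link 1: phi[1] = 180 + 155 = 335 deg
  cos(335 deg) = 0.9063, sin(335 deg) = -0.4226
  joint[2] = (-4.4000, 0.0000) + 1.7 * (0.9063, -0.4226) = (-4.4000 + 1.5407, 0.0000 + -0.7185) = (-2.8593, -0.7185)
link 2: phi[2] = 180 + 155 + -55 = 280 deg
  cos(280 deg) = 0.1736, sin(280 deg) = -0.9848
  joint[3] = (-2.8593, -0.7185) + 9.9 * (0.1736, -0.9848) = (-2.8593 + 1.7191, -0.7185 + -9.7496) = (-1.1402, -10.4680)
End effector: (-1.1402, -10.4680)

Answer: -1.1402 -10.4680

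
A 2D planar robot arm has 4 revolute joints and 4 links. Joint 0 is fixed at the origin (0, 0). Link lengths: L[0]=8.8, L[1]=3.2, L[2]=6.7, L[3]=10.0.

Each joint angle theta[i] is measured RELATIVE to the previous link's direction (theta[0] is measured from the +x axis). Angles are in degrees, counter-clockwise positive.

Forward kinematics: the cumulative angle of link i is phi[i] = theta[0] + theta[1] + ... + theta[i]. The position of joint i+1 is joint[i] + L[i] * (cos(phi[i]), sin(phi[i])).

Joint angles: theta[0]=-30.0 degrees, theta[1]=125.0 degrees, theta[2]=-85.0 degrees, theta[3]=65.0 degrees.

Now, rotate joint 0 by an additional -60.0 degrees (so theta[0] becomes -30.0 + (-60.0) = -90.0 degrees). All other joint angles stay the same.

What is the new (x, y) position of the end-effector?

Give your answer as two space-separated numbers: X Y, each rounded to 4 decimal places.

Answer: 16.5872 -9.5089

Derivation:
joint[0] = (0.0000, 0.0000)  (base)
link 0: phi[0] = -90 = -90 deg
  cos(-90 deg) = 0.0000, sin(-90 deg) = -1.0000
  joint[1] = (0.0000, 0.0000) + 8.8 * (0.0000, -1.0000) = (0.0000 + 0.0000, 0.0000 + -8.8000) = (0.0000, -8.8000)
link 1: phi[1] = -90 + 125 = 35 deg
  cos(35 deg) = 0.8192, sin(35 deg) = 0.5736
  joint[2] = (0.0000, -8.8000) + 3.2 * (0.8192, 0.5736) = (0.0000 + 2.6213, -8.8000 + 1.8354) = (2.6213, -6.9646)
link 2: phi[2] = -90 + 125 + -85 = -50 deg
  cos(-50 deg) = 0.6428, sin(-50 deg) = -0.7660
  joint[3] = (2.6213, -6.9646) + 6.7 * (0.6428, -0.7660) = (2.6213 + 4.3067, -6.9646 + -5.1325) = (6.9280, -12.0971)
link 3: phi[3] = -90 + 125 + -85 + 65 = 15 deg
  cos(15 deg) = 0.9659, sin(15 deg) = 0.2588
  joint[4] = (6.9280, -12.0971) + 10 * (0.9659, 0.2588) = (6.9280 + 9.6593, -12.0971 + 2.5882) = (16.5872, -9.5089)
End effector: (16.5872, -9.5089)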